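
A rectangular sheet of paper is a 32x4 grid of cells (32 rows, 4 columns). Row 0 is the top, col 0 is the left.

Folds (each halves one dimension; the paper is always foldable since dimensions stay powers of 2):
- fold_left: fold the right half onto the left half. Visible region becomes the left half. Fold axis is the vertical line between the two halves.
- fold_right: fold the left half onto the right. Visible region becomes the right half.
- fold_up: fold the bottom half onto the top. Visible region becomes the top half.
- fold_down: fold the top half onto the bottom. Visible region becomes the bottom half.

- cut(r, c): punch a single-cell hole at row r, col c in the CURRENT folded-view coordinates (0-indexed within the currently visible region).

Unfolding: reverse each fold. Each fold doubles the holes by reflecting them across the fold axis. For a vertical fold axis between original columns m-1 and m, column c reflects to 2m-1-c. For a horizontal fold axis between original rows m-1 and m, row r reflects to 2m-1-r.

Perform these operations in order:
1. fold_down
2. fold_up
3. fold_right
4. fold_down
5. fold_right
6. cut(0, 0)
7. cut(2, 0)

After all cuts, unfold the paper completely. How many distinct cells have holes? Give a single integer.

Answer: 64

Derivation:
Op 1 fold_down: fold axis h@16; visible region now rows[16,32) x cols[0,4) = 16x4
Op 2 fold_up: fold axis h@24; visible region now rows[16,24) x cols[0,4) = 8x4
Op 3 fold_right: fold axis v@2; visible region now rows[16,24) x cols[2,4) = 8x2
Op 4 fold_down: fold axis h@20; visible region now rows[20,24) x cols[2,4) = 4x2
Op 5 fold_right: fold axis v@3; visible region now rows[20,24) x cols[3,4) = 4x1
Op 6 cut(0, 0): punch at orig (20,3); cuts so far [(20, 3)]; region rows[20,24) x cols[3,4) = 4x1
Op 7 cut(2, 0): punch at orig (22,3); cuts so far [(20, 3), (22, 3)]; region rows[20,24) x cols[3,4) = 4x1
Unfold 1 (reflect across v@3): 4 holes -> [(20, 2), (20, 3), (22, 2), (22, 3)]
Unfold 2 (reflect across h@20): 8 holes -> [(17, 2), (17, 3), (19, 2), (19, 3), (20, 2), (20, 3), (22, 2), (22, 3)]
Unfold 3 (reflect across v@2): 16 holes -> [(17, 0), (17, 1), (17, 2), (17, 3), (19, 0), (19, 1), (19, 2), (19, 3), (20, 0), (20, 1), (20, 2), (20, 3), (22, 0), (22, 1), (22, 2), (22, 3)]
Unfold 4 (reflect across h@24): 32 holes -> [(17, 0), (17, 1), (17, 2), (17, 3), (19, 0), (19, 1), (19, 2), (19, 3), (20, 0), (20, 1), (20, 2), (20, 3), (22, 0), (22, 1), (22, 2), (22, 3), (25, 0), (25, 1), (25, 2), (25, 3), (27, 0), (27, 1), (27, 2), (27, 3), (28, 0), (28, 1), (28, 2), (28, 3), (30, 0), (30, 1), (30, 2), (30, 3)]
Unfold 5 (reflect across h@16): 64 holes -> [(1, 0), (1, 1), (1, 2), (1, 3), (3, 0), (3, 1), (3, 2), (3, 3), (4, 0), (4, 1), (4, 2), (4, 3), (6, 0), (6, 1), (6, 2), (6, 3), (9, 0), (9, 1), (9, 2), (9, 3), (11, 0), (11, 1), (11, 2), (11, 3), (12, 0), (12, 1), (12, 2), (12, 3), (14, 0), (14, 1), (14, 2), (14, 3), (17, 0), (17, 1), (17, 2), (17, 3), (19, 0), (19, 1), (19, 2), (19, 3), (20, 0), (20, 1), (20, 2), (20, 3), (22, 0), (22, 1), (22, 2), (22, 3), (25, 0), (25, 1), (25, 2), (25, 3), (27, 0), (27, 1), (27, 2), (27, 3), (28, 0), (28, 1), (28, 2), (28, 3), (30, 0), (30, 1), (30, 2), (30, 3)]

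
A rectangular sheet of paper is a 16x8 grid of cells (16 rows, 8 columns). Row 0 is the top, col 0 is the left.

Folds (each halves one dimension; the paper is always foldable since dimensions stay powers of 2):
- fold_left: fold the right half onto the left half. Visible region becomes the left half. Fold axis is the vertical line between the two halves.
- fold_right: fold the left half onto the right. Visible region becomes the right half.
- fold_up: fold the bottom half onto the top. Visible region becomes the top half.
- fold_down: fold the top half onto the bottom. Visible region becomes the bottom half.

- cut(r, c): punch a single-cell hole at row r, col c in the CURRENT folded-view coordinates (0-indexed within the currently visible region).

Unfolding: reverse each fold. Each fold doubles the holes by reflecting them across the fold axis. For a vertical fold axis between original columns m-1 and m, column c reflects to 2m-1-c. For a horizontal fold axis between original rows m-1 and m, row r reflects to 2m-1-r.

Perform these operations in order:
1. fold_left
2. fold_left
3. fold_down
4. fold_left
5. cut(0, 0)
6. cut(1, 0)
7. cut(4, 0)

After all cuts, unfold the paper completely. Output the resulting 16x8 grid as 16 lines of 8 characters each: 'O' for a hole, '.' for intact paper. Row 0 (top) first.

Answer: ........
........
........
OOOOOOOO
........
........
OOOOOOOO
OOOOOOOO
OOOOOOOO
OOOOOOOO
........
........
OOOOOOOO
........
........
........

Derivation:
Op 1 fold_left: fold axis v@4; visible region now rows[0,16) x cols[0,4) = 16x4
Op 2 fold_left: fold axis v@2; visible region now rows[0,16) x cols[0,2) = 16x2
Op 3 fold_down: fold axis h@8; visible region now rows[8,16) x cols[0,2) = 8x2
Op 4 fold_left: fold axis v@1; visible region now rows[8,16) x cols[0,1) = 8x1
Op 5 cut(0, 0): punch at orig (8,0); cuts so far [(8, 0)]; region rows[8,16) x cols[0,1) = 8x1
Op 6 cut(1, 0): punch at orig (9,0); cuts so far [(8, 0), (9, 0)]; region rows[8,16) x cols[0,1) = 8x1
Op 7 cut(4, 0): punch at orig (12,0); cuts so far [(8, 0), (9, 0), (12, 0)]; region rows[8,16) x cols[0,1) = 8x1
Unfold 1 (reflect across v@1): 6 holes -> [(8, 0), (8, 1), (9, 0), (9, 1), (12, 0), (12, 1)]
Unfold 2 (reflect across h@8): 12 holes -> [(3, 0), (3, 1), (6, 0), (6, 1), (7, 0), (7, 1), (8, 0), (8, 1), (9, 0), (9, 1), (12, 0), (12, 1)]
Unfold 3 (reflect across v@2): 24 holes -> [(3, 0), (3, 1), (3, 2), (3, 3), (6, 0), (6, 1), (6, 2), (6, 3), (7, 0), (7, 1), (7, 2), (7, 3), (8, 0), (8, 1), (8, 2), (8, 3), (9, 0), (9, 1), (9, 2), (9, 3), (12, 0), (12, 1), (12, 2), (12, 3)]
Unfold 4 (reflect across v@4): 48 holes -> [(3, 0), (3, 1), (3, 2), (3, 3), (3, 4), (3, 5), (3, 6), (3, 7), (6, 0), (6, 1), (6, 2), (6, 3), (6, 4), (6, 5), (6, 6), (6, 7), (7, 0), (7, 1), (7, 2), (7, 3), (7, 4), (7, 5), (7, 6), (7, 7), (8, 0), (8, 1), (8, 2), (8, 3), (8, 4), (8, 5), (8, 6), (8, 7), (9, 0), (9, 1), (9, 2), (9, 3), (9, 4), (9, 5), (9, 6), (9, 7), (12, 0), (12, 1), (12, 2), (12, 3), (12, 4), (12, 5), (12, 6), (12, 7)]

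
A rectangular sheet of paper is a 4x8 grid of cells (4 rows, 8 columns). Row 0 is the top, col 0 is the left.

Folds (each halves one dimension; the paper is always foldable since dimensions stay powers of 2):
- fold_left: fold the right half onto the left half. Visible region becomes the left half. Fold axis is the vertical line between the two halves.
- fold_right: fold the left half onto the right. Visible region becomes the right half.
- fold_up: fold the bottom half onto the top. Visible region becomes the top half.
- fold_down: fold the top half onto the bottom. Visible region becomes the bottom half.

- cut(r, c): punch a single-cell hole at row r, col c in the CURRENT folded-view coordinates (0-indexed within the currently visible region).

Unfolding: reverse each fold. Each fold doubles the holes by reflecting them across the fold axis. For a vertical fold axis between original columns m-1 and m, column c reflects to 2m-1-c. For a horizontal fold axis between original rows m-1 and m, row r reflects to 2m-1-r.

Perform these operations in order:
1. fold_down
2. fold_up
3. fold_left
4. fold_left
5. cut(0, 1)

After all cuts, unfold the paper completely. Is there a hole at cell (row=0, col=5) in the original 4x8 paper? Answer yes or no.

Answer: yes

Derivation:
Op 1 fold_down: fold axis h@2; visible region now rows[2,4) x cols[0,8) = 2x8
Op 2 fold_up: fold axis h@3; visible region now rows[2,3) x cols[0,8) = 1x8
Op 3 fold_left: fold axis v@4; visible region now rows[2,3) x cols[0,4) = 1x4
Op 4 fold_left: fold axis v@2; visible region now rows[2,3) x cols[0,2) = 1x2
Op 5 cut(0, 1): punch at orig (2,1); cuts so far [(2, 1)]; region rows[2,3) x cols[0,2) = 1x2
Unfold 1 (reflect across v@2): 2 holes -> [(2, 1), (2, 2)]
Unfold 2 (reflect across v@4): 4 holes -> [(2, 1), (2, 2), (2, 5), (2, 6)]
Unfold 3 (reflect across h@3): 8 holes -> [(2, 1), (2, 2), (2, 5), (2, 6), (3, 1), (3, 2), (3, 5), (3, 6)]
Unfold 4 (reflect across h@2): 16 holes -> [(0, 1), (0, 2), (0, 5), (0, 6), (1, 1), (1, 2), (1, 5), (1, 6), (2, 1), (2, 2), (2, 5), (2, 6), (3, 1), (3, 2), (3, 5), (3, 6)]
Holes: [(0, 1), (0, 2), (0, 5), (0, 6), (1, 1), (1, 2), (1, 5), (1, 6), (2, 1), (2, 2), (2, 5), (2, 6), (3, 1), (3, 2), (3, 5), (3, 6)]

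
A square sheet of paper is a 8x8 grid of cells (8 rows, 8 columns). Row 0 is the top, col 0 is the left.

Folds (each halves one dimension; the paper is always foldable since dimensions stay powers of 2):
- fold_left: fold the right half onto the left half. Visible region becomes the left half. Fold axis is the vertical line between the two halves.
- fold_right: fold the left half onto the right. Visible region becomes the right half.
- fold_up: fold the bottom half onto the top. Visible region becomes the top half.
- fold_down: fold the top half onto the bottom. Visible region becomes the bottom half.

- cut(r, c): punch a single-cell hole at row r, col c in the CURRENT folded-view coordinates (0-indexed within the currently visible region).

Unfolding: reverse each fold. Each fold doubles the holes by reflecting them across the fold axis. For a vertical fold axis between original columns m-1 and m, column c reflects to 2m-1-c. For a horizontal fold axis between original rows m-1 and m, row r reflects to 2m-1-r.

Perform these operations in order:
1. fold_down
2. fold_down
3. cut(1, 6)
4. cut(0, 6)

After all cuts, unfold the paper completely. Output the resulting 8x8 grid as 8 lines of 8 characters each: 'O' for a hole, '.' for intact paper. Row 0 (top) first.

Answer: ......O.
......O.
......O.
......O.
......O.
......O.
......O.
......O.

Derivation:
Op 1 fold_down: fold axis h@4; visible region now rows[4,8) x cols[0,8) = 4x8
Op 2 fold_down: fold axis h@6; visible region now rows[6,8) x cols[0,8) = 2x8
Op 3 cut(1, 6): punch at orig (7,6); cuts so far [(7, 6)]; region rows[6,8) x cols[0,8) = 2x8
Op 4 cut(0, 6): punch at orig (6,6); cuts so far [(6, 6), (7, 6)]; region rows[6,8) x cols[0,8) = 2x8
Unfold 1 (reflect across h@6): 4 holes -> [(4, 6), (5, 6), (6, 6), (7, 6)]
Unfold 2 (reflect across h@4): 8 holes -> [(0, 6), (1, 6), (2, 6), (3, 6), (4, 6), (5, 6), (6, 6), (7, 6)]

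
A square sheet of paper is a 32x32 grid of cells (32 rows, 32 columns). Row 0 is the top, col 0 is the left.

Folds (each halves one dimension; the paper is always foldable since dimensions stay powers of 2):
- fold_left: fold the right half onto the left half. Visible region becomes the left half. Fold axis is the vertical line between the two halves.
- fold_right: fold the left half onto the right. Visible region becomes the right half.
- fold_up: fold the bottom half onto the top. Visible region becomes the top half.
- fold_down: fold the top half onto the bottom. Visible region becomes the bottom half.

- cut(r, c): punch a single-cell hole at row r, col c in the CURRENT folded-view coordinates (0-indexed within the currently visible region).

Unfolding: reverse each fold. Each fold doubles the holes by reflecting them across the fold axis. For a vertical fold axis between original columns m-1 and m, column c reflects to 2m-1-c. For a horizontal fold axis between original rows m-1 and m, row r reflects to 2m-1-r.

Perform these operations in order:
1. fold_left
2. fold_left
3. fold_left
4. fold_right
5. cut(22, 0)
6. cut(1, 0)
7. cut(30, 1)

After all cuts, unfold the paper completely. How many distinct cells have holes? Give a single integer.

Answer: 48

Derivation:
Op 1 fold_left: fold axis v@16; visible region now rows[0,32) x cols[0,16) = 32x16
Op 2 fold_left: fold axis v@8; visible region now rows[0,32) x cols[0,8) = 32x8
Op 3 fold_left: fold axis v@4; visible region now rows[0,32) x cols[0,4) = 32x4
Op 4 fold_right: fold axis v@2; visible region now rows[0,32) x cols[2,4) = 32x2
Op 5 cut(22, 0): punch at orig (22,2); cuts so far [(22, 2)]; region rows[0,32) x cols[2,4) = 32x2
Op 6 cut(1, 0): punch at orig (1,2); cuts so far [(1, 2), (22, 2)]; region rows[0,32) x cols[2,4) = 32x2
Op 7 cut(30, 1): punch at orig (30,3); cuts so far [(1, 2), (22, 2), (30, 3)]; region rows[0,32) x cols[2,4) = 32x2
Unfold 1 (reflect across v@2): 6 holes -> [(1, 1), (1, 2), (22, 1), (22, 2), (30, 0), (30, 3)]
Unfold 2 (reflect across v@4): 12 holes -> [(1, 1), (1, 2), (1, 5), (1, 6), (22, 1), (22, 2), (22, 5), (22, 6), (30, 0), (30, 3), (30, 4), (30, 7)]
Unfold 3 (reflect across v@8): 24 holes -> [(1, 1), (1, 2), (1, 5), (1, 6), (1, 9), (1, 10), (1, 13), (1, 14), (22, 1), (22, 2), (22, 5), (22, 6), (22, 9), (22, 10), (22, 13), (22, 14), (30, 0), (30, 3), (30, 4), (30, 7), (30, 8), (30, 11), (30, 12), (30, 15)]
Unfold 4 (reflect across v@16): 48 holes -> [(1, 1), (1, 2), (1, 5), (1, 6), (1, 9), (1, 10), (1, 13), (1, 14), (1, 17), (1, 18), (1, 21), (1, 22), (1, 25), (1, 26), (1, 29), (1, 30), (22, 1), (22, 2), (22, 5), (22, 6), (22, 9), (22, 10), (22, 13), (22, 14), (22, 17), (22, 18), (22, 21), (22, 22), (22, 25), (22, 26), (22, 29), (22, 30), (30, 0), (30, 3), (30, 4), (30, 7), (30, 8), (30, 11), (30, 12), (30, 15), (30, 16), (30, 19), (30, 20), (30, 23), (30, 24), (30, 27), (30, 28), (30, 31)]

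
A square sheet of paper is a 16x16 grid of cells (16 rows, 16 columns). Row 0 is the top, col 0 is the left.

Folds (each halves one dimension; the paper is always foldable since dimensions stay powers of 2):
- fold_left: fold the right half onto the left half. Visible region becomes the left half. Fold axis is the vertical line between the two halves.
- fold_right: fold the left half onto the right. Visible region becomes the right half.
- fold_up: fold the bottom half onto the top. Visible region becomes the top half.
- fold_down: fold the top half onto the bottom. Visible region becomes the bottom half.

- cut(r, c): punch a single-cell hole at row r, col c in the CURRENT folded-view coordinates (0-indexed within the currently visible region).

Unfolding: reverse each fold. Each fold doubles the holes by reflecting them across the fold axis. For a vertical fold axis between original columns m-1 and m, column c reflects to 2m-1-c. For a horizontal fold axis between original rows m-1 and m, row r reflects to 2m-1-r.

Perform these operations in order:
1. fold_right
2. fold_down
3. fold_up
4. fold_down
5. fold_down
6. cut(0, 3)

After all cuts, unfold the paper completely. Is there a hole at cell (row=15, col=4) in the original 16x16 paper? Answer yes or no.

Op 1 fold_right: fold axis v@8; visible region now rows[0,16) x cols[8,16) = 16x8
Op 2 fold_down: fold axis h@8; visible region now rows[8,16) x cols[8,16) = 8x8
Op 3 fold_up: fold axis h@12; visible region now rows[8,12) x cols[8,16) = 4x8
Op 4 fold_down: fold axis h@10; visible region now rows[10,12) x cols[8,16) = 2x8
Op 5 fold_down: fold axis h@11; visible region now rows[11,12) x cols[8,16) = 1x8
Op 6 cut(0, 3): punch at orig (11,11); cuts so far [(11, 11)]; region rows[11,12) x cols[8,16) = 1x8
Unfold 1 (reflect across h@11): 2 holes -> [(10, 11), (11, 11)]
Unfold 2 (reflect across h@10): 4 holes -> [(8, 11), (9, 11), (10, 11), (11, 11)]
Unfold 3 (reflect across h@12): 8 holes -> [(8, 11), (9, 11), (10, 11), (11, 11), (12, 11), (13, 11), (14, 11), (15, 11)]
Unfold 4 (reflect across h@8): 16 holes -> [(0, 11), (1, 11), (2, 11), (3, 11), (4, 11), (5, 11), (6, 11), (7, 11), (8, 11), (9, 11), (10, 11), (11, 11), (12, 11), (13, 11), (14, 11), (15, 11)]
Unfold 5 (reflect across v@8): 32 holes -> [(0, 4), (0, 11), (1, 4), (1, 11), (2, 4), (2, 11), (3, 4), (3, 11), (4, 4), (4, 11), (5, 4), (5, 11), (6, 4), (6, 11), (7, 4), (7, 11), (8, 4), (8, 11), (9, 4), (9, 11), (10, 4), (10, 11), (11, 4), (11, 11), (12, 4), (12, 11), (13, 4), (13, 11), (14, 4), (14, 11), (15, 4), (15, 11)]
Holes: [(0, 4), (0, 11), (1, 4), (1, 11), (2, 4), (2, 11), (3, 4), (3, 11), (4, 4), (4, 11), (5, 4), (5, 11), (6, 4), (6, 11), (7, 4), (7, 11), (8, 4), (8, 11), (9, 4), (9, 11), (10, 4), (10, 11), (11, 4), (11, 11), (12, 4), (12, 11), (13, 4), (13, 11), (14, 4), (14, 11), (15, 4), (15, 11)]

Answer: yes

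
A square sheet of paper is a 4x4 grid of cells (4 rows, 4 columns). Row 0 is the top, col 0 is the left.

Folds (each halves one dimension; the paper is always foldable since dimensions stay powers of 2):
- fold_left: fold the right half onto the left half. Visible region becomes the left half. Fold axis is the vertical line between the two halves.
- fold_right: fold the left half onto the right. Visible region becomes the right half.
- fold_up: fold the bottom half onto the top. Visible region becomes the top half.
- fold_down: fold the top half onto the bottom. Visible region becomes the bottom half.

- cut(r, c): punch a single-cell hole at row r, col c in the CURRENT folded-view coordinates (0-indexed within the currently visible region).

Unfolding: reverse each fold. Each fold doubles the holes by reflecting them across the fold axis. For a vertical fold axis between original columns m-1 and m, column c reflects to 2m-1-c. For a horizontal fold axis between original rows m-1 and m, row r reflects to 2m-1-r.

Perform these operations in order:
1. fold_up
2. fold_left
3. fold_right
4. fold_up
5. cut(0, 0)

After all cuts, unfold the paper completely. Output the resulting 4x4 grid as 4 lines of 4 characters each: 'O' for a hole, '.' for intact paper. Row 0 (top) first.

Answer: OOOO
OOOO
OOOO
OOOO

Derivation:
Op 1 fold_up: fold axis h@2; visible region now rows[0,2) x cols[0,4) = 2x4
Op 2 fold_left: fold axis v@2; visible region now rows[0,2) x cols[0,2) = 2x2
Op 3 fold_right: fold axis v@1; visible region now rows[0,2) x cols[1,2) = 2x1
Op 4 fold_up: fold axis h@1; visible region now rows[0,1) x cols[1,2) = 1x1
Op 5 cut(0, 0): punch at orig (0,1); cuts so far [(0, 1)]; region rows[0,1) x cols[1,2) = 1x1
Unfold 1 (reflect across h@1): 2 holes -> [(0, 1), (1, 1)]
Unfold 2 (reflect across v@1): 4 holes -> [(0, 0), (0, 1), (1, 0), (1, 1)]
Unfold 3 (reflect across v@2): 8 holes -> [(0, 0), (0, 1), (0, 2), (0, 3), (1, 0), (1, 1), (1, 2), (1, 3)]
Unfold 4 (reflect across h@2): 16 holes -> [(0, 0), (0, 1), (0, 2), (0, 3), (1, 0), (1, 1), (1, 2), (1, 3), (2, 0), (2, 1), (2, 2), (2, 3), (3, 0), (3, 1), (3, 2), (3, 3)]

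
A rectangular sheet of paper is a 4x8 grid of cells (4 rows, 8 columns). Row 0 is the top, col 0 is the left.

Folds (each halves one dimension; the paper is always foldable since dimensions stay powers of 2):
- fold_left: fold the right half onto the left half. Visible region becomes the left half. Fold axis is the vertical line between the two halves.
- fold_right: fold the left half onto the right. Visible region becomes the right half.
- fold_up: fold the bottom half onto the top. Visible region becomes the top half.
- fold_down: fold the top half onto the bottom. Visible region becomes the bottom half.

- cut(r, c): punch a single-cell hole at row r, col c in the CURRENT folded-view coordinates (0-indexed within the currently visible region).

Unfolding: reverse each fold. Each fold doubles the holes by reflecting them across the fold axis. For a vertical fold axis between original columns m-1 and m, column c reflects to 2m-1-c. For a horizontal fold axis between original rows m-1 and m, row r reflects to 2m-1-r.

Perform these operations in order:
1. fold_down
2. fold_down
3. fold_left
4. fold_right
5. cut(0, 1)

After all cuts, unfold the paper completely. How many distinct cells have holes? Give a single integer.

Answer: 16

Derivation:
Op 1 fold_down: fold axis h@2; visible region now rows[2,4) x cols[0,8) = 2x8
Op 2 fold_down: fold axis h@3; visible region now rows[3,4) x cols[0,8) = 1x8
Op 3 fold_left: fold axis v@4; visible region now rows[3,4) x cols[0,4) = 1x4
Op 4 fold_right: fold axis v@2; visible region now rows[3,4) x cols[2,4) = 1x2
Op 5 cut(0, 1): punch at orig (3,3); cuts so far [(3, 3)]; region rows[3,4) x cols[2,4) = 1x2
Unfold 1 (reflect across v@2): 2 holes -> [(3, 0), (3, 3)]
Unfold 2 (reflect across v@4): 4 holes -> [(3, 0), (3, 3), (3, 4), (3, 7)]
Unfold 3 (reflect across h@3): 8 holes -> [(2, 0), (2, 3), (2, 4), (2, 7), (3, 0), (3, 3), (3, 4), (3, 7)]
Unfold 4 (reflect across h@2): 16 holes -> [(0, 0), (0, 3), (0, 4), (0, 7), (1, 0), (1, 3), (1, 4), (1, 7), (2, 0), (2, 3), (2, 4), (2, 7), (3, 0), (3, 3), (3, 4), (3, 7)]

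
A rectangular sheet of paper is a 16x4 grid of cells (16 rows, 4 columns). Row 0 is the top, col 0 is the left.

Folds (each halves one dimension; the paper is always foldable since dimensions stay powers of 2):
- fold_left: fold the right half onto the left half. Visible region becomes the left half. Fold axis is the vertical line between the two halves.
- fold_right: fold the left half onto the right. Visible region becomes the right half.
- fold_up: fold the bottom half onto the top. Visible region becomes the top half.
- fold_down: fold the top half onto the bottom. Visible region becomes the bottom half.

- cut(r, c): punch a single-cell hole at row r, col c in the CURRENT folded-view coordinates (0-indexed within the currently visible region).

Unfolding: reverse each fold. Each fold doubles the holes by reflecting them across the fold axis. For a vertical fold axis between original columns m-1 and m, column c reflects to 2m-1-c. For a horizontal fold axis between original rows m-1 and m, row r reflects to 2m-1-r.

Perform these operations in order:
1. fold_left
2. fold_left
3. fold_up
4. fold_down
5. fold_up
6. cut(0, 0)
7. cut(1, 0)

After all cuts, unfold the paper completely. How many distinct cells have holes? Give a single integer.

Answer: 64

Derivation:
Op 1 fold_left: fold axis v@2; visible region now rows[0,16) x cols[0,2) = 16x2
Op 2 fold_left: fold axis v@1; visible region now rows[0,16) x cols[0,1) = 16x1
Op 3 fold_up: fold axis h@8; visible region now rows[0,8) x cols[0,1) = 8x1
Op 4 fold_down: fold axis h@4; visible region now rows[4,8) x cols[0,1) = 4x1
Op 5 fold_up: fold axis h@6; visible region now rows[4,6) x cols[0,1) = 2x1
Op 6 cut(0, 0): punch at orig (4,0); cuts so far [(4, 0)]; region rows[4,6) x cols[0,1) = 2x1
Op 7 cut(1, 0): punch at orig (5,0); cuts so far [(4, 0), (5, 0)]; region rows[4,6) x cols[0,1) = 2x1
Unfold 1 (reflect across h@6): 4 holes -> [(4, 0), (5, 0), (6, 0), (7, 0)]
Unfold 2 (reflect across h@4): 8 holes -> [(0, 0), (1, 0), (2, 0), (3, 0), (4, 0), (5, 0), (6, 0), (7, 0)]
Unfold 3 (reflect across h@8): 16 holes -> [(0, 0), (1, 0), (2, 0), (3, 0), (4, 0), (5, 0), (6, 0), (7, 0), (8, 0), (9, 0), (10, 0), (11, 0), (12, 0), (13, 0), (14, 0), (15, 0)]
Unfold 4 (reflect across v@1): 32 holes -> [(0, 0), (0, 1), (1, 0), (1, 1), (2, 0), (2, 1), (3, 0), (3, 1), (4, 0), (4, 1), (5, 0), (5, 1), (6, 0), (6, 1), (7, 0), (7, 1), (8, 0), (8, 1), (9, 0), (9, 1), (10, 0), (10, 1), (11, 0), (11, 1), (12, 0), (12, 1), (13, 0), (13, 1), (14, 0), (14, 1), (15, 0), (15, 1)]
Unfold 5 (reflect across v@2): 64 holes -> [(0, 0), (0, 1), (0, 2), (0, 3), (1, 0), (1, 1), (1, 2), (1, 3), (2, 0), (2, 1), (2, 2), (2, 3), (3, 0), (3, 1), (3, 2), (3, 3), (4, 0), (4, 1), (4, 2), (4, 3), (5, 0), (5, 1), (5, 2), (5, 3), (6, 0), (6, 1), (6, 2), (6, 3), (7, 0), (7, 1), (7, 2), (7, 3), (8, 0), (8, 1), (8, 2), (8, 3), (9, 0), (9, 1), (9, 2), (9, 3), (10, 0), (10, 1), (10, 2), (10, 3), (11, 0), (11, 1), (11, 2), (11, 3), (12, 0), (12, 1), (12, 2), (12, 3), (13, 0), (13, 1), (13, 2), (13, 3), (14, 0), (14, 1), (14, 2), (14, 3), (15, 0), (15, 1), (15, 2), (15, 3)]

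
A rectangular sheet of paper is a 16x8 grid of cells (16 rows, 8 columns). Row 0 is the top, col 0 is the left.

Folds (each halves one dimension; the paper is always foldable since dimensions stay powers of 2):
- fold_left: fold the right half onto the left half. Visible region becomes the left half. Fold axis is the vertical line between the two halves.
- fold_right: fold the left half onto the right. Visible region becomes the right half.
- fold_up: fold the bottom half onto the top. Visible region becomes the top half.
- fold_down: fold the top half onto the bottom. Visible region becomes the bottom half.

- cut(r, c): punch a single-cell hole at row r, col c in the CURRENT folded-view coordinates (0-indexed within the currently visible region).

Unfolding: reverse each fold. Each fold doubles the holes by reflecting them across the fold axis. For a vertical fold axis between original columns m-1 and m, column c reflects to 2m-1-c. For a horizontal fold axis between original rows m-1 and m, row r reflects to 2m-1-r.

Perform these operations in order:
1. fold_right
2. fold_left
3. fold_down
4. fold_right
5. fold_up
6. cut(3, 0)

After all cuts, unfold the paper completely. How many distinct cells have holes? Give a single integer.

Op 1 fold_right: fold axis v@4; visible region now rows[0,16) x cols[4,8) = 16x4
Op 2 fold_left: fold axis v@6; visible region now rows[0,16) x cols[4,6) = 16x2
Op 3 fold_down: fold axis h@8; visible region now rows[8,16) x cols[4,6) = 8x2
Op 4 fold_right: fold axis v@5; visible region now rows[8,16) x cols[5,6) = 8x1
Op 5 fold_up: fold axis h@12; visible region now rows[8,12) x cols[5,6) = 4x1
Op 6 cut(3, 0): punch at orig (11,5); cuts so far [(11, 5)]; region rows[8,12) x cols[5,6) = 4x1
Unfold 1 (reflect across h@12): 2 holes -> [(11, 5), (12, 5)]
Unfold 2 (reflect across v@5): 4 holes -> [(11, 4), (11, 5), (12, 4), (12, 5)]
Unfold 3 (reflect across h@8): 8 holes -> [(3, 4), (3, 5), (4, 4), (4, 5), (11, 4), (11, 5), (12, 4), (12, 5)]
Unfold 4 (reflect across v@6): 16 holes -> [(3, 4), (3, 5), (3, 6), (3, 7), (4, 4), (4, 5), (4, 6), (4, 7), (11, 4), (11, 5), (11, 6), (11, 7), (12, 4), (12, 5), (12, 6), (12, 7)]
Unfold 5 (reflect across v@4): 32 holes -> [(3, 0), (3, 1), (3, 2), (3, 3), (3, 4), (3, 5), (3, 6), (3, 7), (4, 0), (4, 1), (4, 2), (4, 3), (4, 4), (4, 5), (4, 6), (4, 7), (11, 0), (11, 1), (11, 2), (11, 3), (11, 4), (11, 5), (11, 6), (11, 7), (12, 0), (12, 1), (12, 2), (12, 3), (12, 4), (12, 5), (12, 6), (12, 7)]

Answer: 32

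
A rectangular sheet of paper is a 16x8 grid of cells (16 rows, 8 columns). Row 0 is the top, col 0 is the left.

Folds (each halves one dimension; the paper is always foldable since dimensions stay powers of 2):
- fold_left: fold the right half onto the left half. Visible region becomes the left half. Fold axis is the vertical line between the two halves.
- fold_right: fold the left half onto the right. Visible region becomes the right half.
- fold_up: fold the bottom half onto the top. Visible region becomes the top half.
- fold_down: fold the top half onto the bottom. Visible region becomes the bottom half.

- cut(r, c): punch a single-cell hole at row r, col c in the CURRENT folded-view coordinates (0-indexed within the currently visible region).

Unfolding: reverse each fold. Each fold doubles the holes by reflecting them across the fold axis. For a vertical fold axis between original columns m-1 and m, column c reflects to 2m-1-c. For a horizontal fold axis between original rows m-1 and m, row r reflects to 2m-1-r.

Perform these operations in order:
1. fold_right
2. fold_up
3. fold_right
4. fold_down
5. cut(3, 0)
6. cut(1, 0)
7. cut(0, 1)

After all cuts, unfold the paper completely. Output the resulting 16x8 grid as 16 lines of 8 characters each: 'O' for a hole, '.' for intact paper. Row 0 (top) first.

Answer: .OO..OO.
........
.OO..OO.
O..OO..O
O..OO..O
.OO..OO.
........
.OO..OO.
.OO..OO.
........
.OO..OO.
O..OO..O
O..OO..O
.OO..OO.
........
.OO..OO.

Derivation:
Op 1 fold_right: fold axis v@4; visible region now rows[0,16) x cols[4,8) = 16x4
Op 2 fold_up: fold axis h@8; visible region now rows[0,8) x cols[4,8) = 8x4
Op 3 fold_right: fold axis v@6; visible region now rows[0,8) x cols[6,8) = 8x2
Op 4 fold_down: fold axis h@4; visible region now rows[4,8) x cols[6,8) = 4x2
Op 5 cut(3, 0): punch at orig (7,6); cuts so far [(7, 6)]; region rows[4,8) x cols[6,8) = 4x2
Op 6 cut(1, 0): punch at orig (5,6); cuts so far [(5, 6), (7, 6)]; region rows[4,8) x cols[6,8) = 4x2
Op 7 cut(0, 1): punch at orig (4,7); cuts so far [(4, 7), (5, 6), (7, 6)]; region rows[4,8) x cols[6,8) = 4x2
Unfold 1 (reflect across h@4): 6 holes -> [(0, 6), (2, 6), (3, 7), (4, 7), (5, 6), (7, 6)]
Unfold 2 (reflect across v@6): 12 holes -> [(0, 5), (0, 6), (2, 5), (2, 6), (3, 4), (3, 7), (4, 4), (4, 7), (5, 5), (5, 6), (7, 5), (7, 6)]
Unfold 3 (reflect across h@8): 24 holes -> [(0, 5), (0, 6), (2, 5), (2, 6), (3, 4), (3, 7), (4, 4), (4, 7), (5, 5), (5, 6), (7, 5), (7, 6), (8, 5), (8, 6), (10, 5), (10, 6), (11, 4), (11, 7), (12, 4), (12, 7), (13, 5), (13, 6), (15, 5), (15, 6)]
Unfold 4 (reflect across v@4): 48 holes -> [(0, 1), (0, 2), (0, 5), (0, 6), (2, 1), (2, 2), (2, 5), (2, 6), (3, 0), (3, 3), (3, 4), (3, 7), (4, 0), (4, 3), (4, 4), (4, 7), (5, 1), (5, 2), (5, 5), (5, 6), (7, 1), (7, 2), (7, 5), (7, 6), (8, 1), (8, 2), (8, 5), (8, 6), (10, 1), (10, 2), (10, 5), (10, 6), (11, 0), (11, 3), (11, 4), (11, 7), (12, 0), (12, 3), (12, 4), (12, 7), (13, 1), (13, 2), (13, 5), (13, 6), (15, 1), (15, 2), (15, 5), (15, 6)]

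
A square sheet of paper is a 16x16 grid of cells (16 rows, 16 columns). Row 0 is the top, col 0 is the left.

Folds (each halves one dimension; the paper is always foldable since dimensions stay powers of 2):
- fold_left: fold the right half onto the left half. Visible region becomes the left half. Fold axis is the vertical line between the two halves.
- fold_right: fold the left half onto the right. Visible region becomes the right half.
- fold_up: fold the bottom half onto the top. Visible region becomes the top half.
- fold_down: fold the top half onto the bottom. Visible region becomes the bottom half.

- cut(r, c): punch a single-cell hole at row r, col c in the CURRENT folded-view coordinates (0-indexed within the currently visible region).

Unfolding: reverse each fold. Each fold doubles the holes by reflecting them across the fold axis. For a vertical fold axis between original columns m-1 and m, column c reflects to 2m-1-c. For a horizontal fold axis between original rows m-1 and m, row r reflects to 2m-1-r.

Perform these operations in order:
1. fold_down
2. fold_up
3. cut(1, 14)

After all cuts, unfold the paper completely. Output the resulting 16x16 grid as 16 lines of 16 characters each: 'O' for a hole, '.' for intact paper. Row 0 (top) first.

Answer: ................
..............O.
................
................
................
................
..............O.
................
................
..............O.
................
................
................
................
..............O.
................

Derivation:
Op 1 fold_down: fold axis h@8; visible region now rows[8,16) x cols[0,16) = 8x16
Op 2 fold_up: fold axis h@12; visible region now rows[8,12) x cols[0,16) = 4x16
Op 3 cut(1, 14): punch at orig (9,14); cuts so far [(9, 14)]; region rows[8,12) x cols[0,16) = 4x16
Unfold 1 (reflect across h@12): 2 holes -> [(9, 14), (14, 14)]
Unfold 2 (reflect across h@8): 4 holes -> [(1, 14), (6, 14), (9, 14), (14, 14)]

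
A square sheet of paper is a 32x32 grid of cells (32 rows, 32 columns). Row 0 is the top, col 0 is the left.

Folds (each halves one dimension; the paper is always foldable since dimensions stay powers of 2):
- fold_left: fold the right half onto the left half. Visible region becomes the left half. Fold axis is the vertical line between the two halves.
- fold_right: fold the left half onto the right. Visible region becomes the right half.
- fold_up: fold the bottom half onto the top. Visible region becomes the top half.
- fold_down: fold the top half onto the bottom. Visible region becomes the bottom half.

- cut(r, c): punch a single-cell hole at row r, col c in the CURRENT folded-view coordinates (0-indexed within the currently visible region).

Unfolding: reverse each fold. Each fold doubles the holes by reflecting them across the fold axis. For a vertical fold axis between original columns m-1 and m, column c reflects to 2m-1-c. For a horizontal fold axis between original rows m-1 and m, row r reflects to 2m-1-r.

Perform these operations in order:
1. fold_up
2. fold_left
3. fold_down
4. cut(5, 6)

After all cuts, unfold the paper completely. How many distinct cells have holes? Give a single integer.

Op 1 fold_up: fold axis h@16; visible region now rows[0,16) x cols[0,32) = 16x32
Op 2 fold_left: fold axis v@16; visible region now rows[0,16) x cols[0,16) = 16x16
Op 3 fold_down: fold axis h@8; visible region now rows[8,16) x cols[0,16) = 8x16
Op 4 cut(5, 6): punch at orig (13,6); cuts so far [(13, 6)]; region rows[8,16) x cols[0,16) = 8x16
Unfold 1 (reflect across h@8): 2 holes -> [(2, 6), (13, 6)]
Unfold 2 (reflect across v@16): 4 holes -> [(2, 6), (2, 25), (13, 6), (13, 25)]
Unfold 3 (reflect across h@16): 8 holes -> [(2, 6), (2, 25), (13, 6), (13, 25), (18, 6), (18, 25), (29, 6), (29, 25)]

Answer: 8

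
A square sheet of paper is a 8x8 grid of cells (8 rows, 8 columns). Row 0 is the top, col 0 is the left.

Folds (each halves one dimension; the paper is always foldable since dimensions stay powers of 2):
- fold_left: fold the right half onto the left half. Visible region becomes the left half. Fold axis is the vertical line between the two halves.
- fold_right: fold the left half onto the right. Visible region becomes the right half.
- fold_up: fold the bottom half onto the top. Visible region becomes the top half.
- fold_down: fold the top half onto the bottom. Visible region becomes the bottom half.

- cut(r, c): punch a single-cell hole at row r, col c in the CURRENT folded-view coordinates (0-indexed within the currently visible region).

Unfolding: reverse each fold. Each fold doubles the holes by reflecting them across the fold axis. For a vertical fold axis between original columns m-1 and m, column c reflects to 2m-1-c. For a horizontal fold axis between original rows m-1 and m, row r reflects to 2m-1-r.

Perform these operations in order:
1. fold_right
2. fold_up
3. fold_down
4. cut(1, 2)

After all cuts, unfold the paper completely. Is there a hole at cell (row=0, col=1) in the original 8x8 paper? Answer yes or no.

Answer: yes

Derivation:
Op 1 fold_right: fold axis v@4; visible region now rows[0,8) x cols[4,8) = 8x4
Op 2 fold_up: fold axis h@4; visible region now rows[0,4) x cols[4,8) = 4x4
Op 3 fold_down: fold axis h@2; visible region now rows[2,4) x cols[4,8) = 2x4
Op 4 cut(1, 2): punch at orig (3,6); cuts so far [(3, 6)]; region rows[2,4) x cols[4,8) = 2x4
Unfold 1 (reflect across h@2): 2 holes -> [(0, 6), (3, 6)]
Unfold 2 (reflect across h@4): 4 holes -> [(0, 6), (3, 6), (4, 6), (7, 6)]
Unfold 3 (reflect across v@4): 8 holes -> [(0, 1), (0, 6), (3, 1), (3, 6), (4, 1), (4, 6), (7, 1), (7, 6)]
Holes: [(0, 1), (0, 6), (3, 1), (3, 6), (4, 1), (4, 6), (7, 1), (7, 6)]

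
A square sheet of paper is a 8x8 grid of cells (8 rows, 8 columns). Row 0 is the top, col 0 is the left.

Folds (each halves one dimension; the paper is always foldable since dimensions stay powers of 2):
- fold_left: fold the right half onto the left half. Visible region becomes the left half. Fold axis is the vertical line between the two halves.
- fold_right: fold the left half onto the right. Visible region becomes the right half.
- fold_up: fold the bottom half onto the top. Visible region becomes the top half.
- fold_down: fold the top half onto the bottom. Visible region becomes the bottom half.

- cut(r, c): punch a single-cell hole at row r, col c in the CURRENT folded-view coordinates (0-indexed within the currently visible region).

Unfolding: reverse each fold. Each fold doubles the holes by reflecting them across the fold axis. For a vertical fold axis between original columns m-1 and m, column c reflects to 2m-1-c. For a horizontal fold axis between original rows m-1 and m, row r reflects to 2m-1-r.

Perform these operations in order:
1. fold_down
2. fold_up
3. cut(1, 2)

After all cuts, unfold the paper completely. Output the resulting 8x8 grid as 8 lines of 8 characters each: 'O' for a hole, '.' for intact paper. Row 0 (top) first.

Answer: ........
..O.....
..O.....
........
........
..O.....
..O.....
........

Derivation:
Op 1 fold_down: fold axis h@4; visible region now rows[4,8) x cols[0,8) = 4x8
Op 2 fold_up: fold axis h@6; visible region now rows[4,6) x cols[0,8) = 2x8
Op 3 cut(1, 2): punch at orig (5,2); cuts so far [(5, 2)]; region rows[4,6) x cols[0,8) = 2x8
Unfold 1 (reflect across h@6): 2 holes -> [(5, 2), (6, 2)]
Unfold 2 (reflect across h@4): 4 holes -> [(1, 2), (2, 2), (5, 2), (6, 2)]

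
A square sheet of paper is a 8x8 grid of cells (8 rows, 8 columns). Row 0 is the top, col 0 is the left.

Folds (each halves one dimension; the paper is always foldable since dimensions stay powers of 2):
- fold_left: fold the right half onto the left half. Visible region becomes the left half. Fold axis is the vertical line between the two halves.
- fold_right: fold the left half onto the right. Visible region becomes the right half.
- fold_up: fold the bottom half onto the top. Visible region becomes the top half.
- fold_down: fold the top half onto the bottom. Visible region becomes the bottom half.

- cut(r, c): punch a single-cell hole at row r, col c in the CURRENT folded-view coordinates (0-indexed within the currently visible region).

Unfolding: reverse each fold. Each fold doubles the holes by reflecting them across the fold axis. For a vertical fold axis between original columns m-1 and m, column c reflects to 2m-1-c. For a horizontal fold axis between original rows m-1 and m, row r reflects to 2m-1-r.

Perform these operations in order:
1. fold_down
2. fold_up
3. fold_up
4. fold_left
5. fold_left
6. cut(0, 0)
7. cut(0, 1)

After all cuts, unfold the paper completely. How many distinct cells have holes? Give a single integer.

Answer: 64

Derivation:
Op 1 fold_down: fold axis h@4; visible region now rows[4,8) x cols[0,8) = 4x8
Op 2 fold_up: fold axis h@6; visible region now rows[4,6) x cols[0,8) = 2x8
Op 3 fold_up: fold axis h@5; visible region now rows[4,5) x cols[0,8) = 1x8
Op 4 fold_left: fold axis v@4; visible region now rows[4,5) x cols[0,4) = 1x4
Op 5 fold_left: fold axis v@2; visible region now rows[4,5) x cols[0,2) = 1x2
Op 6 cut(0, 0): punch at orig (4,0); cuts so far [(4, 0)]; region rows[4,5) x cols[0,2) = 1x2
Op 7 cut(0, 1): punch at orig (4,1); cuts so far [(4, 0), (4, 1)]; region rows[4,5) x cols[0,2) = 1x2
Unfold 1 (reflect across v@2): 4 holes -> [(4, 0), (4, 1), (4, 2), (4, 3)]
Unfold 2 (reflect across v@4): 8 holes -> [(4, 0), (4, 1), (4, 2), (4, 3), (4, 4), (4, 5), (4, 6), (4, 7)]
Unfold 3 (reflect across h@5): 16 holes -> [(4, 0), (4, 1), (4, 2), (4, 3), (4, 4), (4, 5), (4, 6), (4, 7), (5, 0), (5, 1), (5, 2), (5, 3), (5, 4), (5, 5), (5, 6), (5, 7)]
Unfold 4 (reflect across h@6): 32 holes -> [(4, 0), (4, 1), (4, 2), (4, 3), (4, 4), (4, 5), (4, 6), (4, 7), (5, 0), (5, 1), (5, 2), (5, 3), (5, 4), (5, 5), (5, 6), (5, 7), (6, 0), (6, 1), (6, 2), (6, 3), (6, 4), (6, 5), (6, 6), (6, 7), (7, 0), (7, 1), (7, 2), (7, 3), (7, 4), (7, 5), (7, 6), (7, 7)]
Unfold 5 (reflect across h@4): 64 holes -> [(0, 0), (0, 1), (0, 2), (0, 3), (0, 4), (0, 5), (0, 6), (0, 7), (1, 0), (1, 1), (1, 2), (1, 3), (1, 4), (1, 5), (1, 6), (1, 7), (2, 0), (2, 1), (2, 2), (2, 3), (2, 4), (2, 5), (2, 6), (2, 7), (3, 0), (3, 1), (3, 2), (3, 3), (3, 4), (3, 5), (3, 6), (3, 7), (4, 0), (4, 1), (4, 2), (4, 3), (4, 4), (4, 5), (4, 6), (4, 7), (5, 0), (5, 1), (5, 2), (5, 3), (5, 4), (5, 5), (5, 6), (5, 7), (6, 0), (6, 1), (6, 2), (6, 3), (6, 4), (6, 5), (6, 6), (6, 7), (7, 0), (7, 1), (7, 2), (7, 3), (7, 4), (7, 5), (7, 6), (7, 7)]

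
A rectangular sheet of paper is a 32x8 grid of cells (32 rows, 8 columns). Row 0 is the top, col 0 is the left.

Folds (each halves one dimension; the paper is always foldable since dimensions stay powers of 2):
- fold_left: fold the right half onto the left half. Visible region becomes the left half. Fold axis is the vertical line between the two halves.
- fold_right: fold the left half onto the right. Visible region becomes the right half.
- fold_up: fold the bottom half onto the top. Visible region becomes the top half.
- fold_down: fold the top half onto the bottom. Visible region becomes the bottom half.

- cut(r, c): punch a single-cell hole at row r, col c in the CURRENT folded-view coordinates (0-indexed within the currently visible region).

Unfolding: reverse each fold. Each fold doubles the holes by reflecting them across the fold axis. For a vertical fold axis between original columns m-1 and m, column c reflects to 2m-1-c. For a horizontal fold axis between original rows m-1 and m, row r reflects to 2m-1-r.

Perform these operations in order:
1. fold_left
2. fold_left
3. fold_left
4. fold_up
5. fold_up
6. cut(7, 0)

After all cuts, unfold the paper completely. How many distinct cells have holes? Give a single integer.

Answer: 32

Derivation:
Op 1 fold_left: fold axis v@4; visible region now rows[0,32) x cols[0,4) = 32x4
Op 2 fold_left: fold axis v@2; visible region now rows[0,32) x cols[0,2) = 32x2
Op 3 fold_left: fold axis v@1; visible region now rows[0,32) x cols[0,1) = 32x1
Op 4 fold_up: fold axis h@16; visible region now rows[0,16) x cols[0,1) = 16x1
Op 5 fold_up: fold axis h@8; visible region now rows[0,8) x cols[0,1) = 8x1
Op 6 cut(7, 0): punch at orig (7,0); cuts so far [(7, 0)]; region rows[0,8) x cols[0,1) = 8x1
Unfold 1 (reflect across h@8): 2 holes -> [(7, 0), (8, 0)]
Unfold 2 (reflect across h@16): 4 holes -> [(7, 0), (8, 0), (23, 0), (24, 0)]
Unfold 3 (reflect across v@1): 8 holes -> [(7, 0), (7, 1), (8, 0), (8, 1), (23, 0), (23, 1), (24, 0), (24, 1)]
Unfold 4 (reflect across v@2): 16 holes -> [(7, 0), (7, 1), (7, 2), (7, 3), (8, 0), (8, 1), (8, 2), (8, 3), (23, 0), (23, 1), (23, 2), (23, 3), (24, 0), (24, 1), (24, 2), (24, 3)]
Unfold 5 (reflect across v@4): 32 holes -> [(7, 0), (7, 1), (7, 2), (7, 3), (7, 4), (7, 5), (7, 6), (7, 7), (8, 0), (8, 1), (8, 2), (8, 3), (8, 4), (8, 5), (8, 6), (8, 7), (23, 0), (23, 1), (23, 2), (23, 3), (23, 4), (23, 5), (23, 6), (23, 7), (24, 0), (24, 1), (24, 2), (24, 3), (24, 4), (24, 5), (24, 6), (24, 7)]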